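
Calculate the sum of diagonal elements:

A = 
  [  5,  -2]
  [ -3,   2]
7

tr(A) = 5 + 2 = 7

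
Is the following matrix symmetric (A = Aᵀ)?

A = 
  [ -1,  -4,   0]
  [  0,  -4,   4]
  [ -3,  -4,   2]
No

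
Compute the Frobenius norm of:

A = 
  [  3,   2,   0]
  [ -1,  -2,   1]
||A||_F = 4.359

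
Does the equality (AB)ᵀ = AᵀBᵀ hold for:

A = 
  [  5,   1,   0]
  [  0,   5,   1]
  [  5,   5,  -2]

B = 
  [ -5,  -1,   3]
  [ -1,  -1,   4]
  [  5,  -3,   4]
No

(AB)ᵀ = 
  [-26,   0, -40]
  [ -6,  -8,  -4]
  [ 19,  24,  27]

AᵀBᵀ = 
  [-10,  15,  45]
  [  5,  14,  10]
  [ -7,  -9, -11]

The two matrices differ, so (AB)ᵀ ≠ AᵀBᵀ in general. The correct identity is (AB)ᵀ = BᵀAᵀ.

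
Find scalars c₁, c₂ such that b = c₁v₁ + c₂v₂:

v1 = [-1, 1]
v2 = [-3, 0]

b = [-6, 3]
c1 = 3, c2 = 1

b = 3·v1 + 1·v2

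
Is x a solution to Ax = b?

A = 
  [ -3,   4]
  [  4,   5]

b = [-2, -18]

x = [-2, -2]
Yes

Ax = [-2, -18] = b ✓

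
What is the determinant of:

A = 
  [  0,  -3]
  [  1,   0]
3

For a 2×2 matrix, det = ad - bc = (0)(0) - (-3)(1) = 3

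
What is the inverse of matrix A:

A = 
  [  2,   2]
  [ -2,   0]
det(A) = (2)(0) - (2)(-2) = 4
For a 2×2 matrix, A⁻¹ = (1/det(A)) · [[d, -b], [-c, a]]
    = (1/4) · [[0, -2], [2, 2]]

A⁻¹ = 
  [   0, -1/2]
  [ 1/2,  1/2]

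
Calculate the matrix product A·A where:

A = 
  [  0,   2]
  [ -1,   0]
A² = A·A:
A²[1,1] = (0)(0) + (2)(-1) = -2
A²[1,2] = (0)(2) + (2)(0) = 0
A²[2,1] = (-1)(0) + (0)(-1) = 0
A²[2,2] = (-1)(2) + (0)(0) = -2
A² = 
  [ -2,   0]
  [  0,  -2]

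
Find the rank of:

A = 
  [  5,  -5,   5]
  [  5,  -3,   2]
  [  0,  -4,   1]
Row reduce:
R2 → R2 - (1)·R1
R3 → R3 + (2)·R2
REF = 
  [  5,  -5,   5]
  [  0,   2,  -3]
  [  0,   0,  -5]
Pivot columns: 1, 2, 3 → 3 pivots.

rank(A) = 3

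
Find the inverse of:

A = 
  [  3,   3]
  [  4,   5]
det(A) = (3)(5) - (3)(4) = 3
For a 2×2 matrix, A⁻¹ = (1/det(A)) · [[d, -b], [-c, a]]
    = (1/3) · [[5, -3], [-4, 3]]

A⁻¹ = 
  [ 5/3,   -1]
  [-4/3,    1]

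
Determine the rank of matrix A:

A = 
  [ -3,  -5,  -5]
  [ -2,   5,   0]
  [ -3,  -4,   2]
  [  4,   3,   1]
Row reduce:
R2 → R2 - (2/3)·R1
R3 → R3 - (1)·R1
R4 → R4 + (4/3)·R1
R3 → R3 - (3/25)·R2
R4 → R4 + (11/25)·R2
R4 → R4 + (7/11)·R3
REF = 
  [  -3,   -5,   -5]
  [   0, 25/3, 10/3]
  [   0,    0, 33/5]
  [   0,    0,    0]
Pivot columns: 1, 2, 3 → 3 pivots.

rank(A) = 3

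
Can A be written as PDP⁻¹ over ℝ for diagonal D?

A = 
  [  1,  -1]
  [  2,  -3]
Yes

tr(A) = -2, det(A) = -1
Characteristic polynomial: λ² - tr(A)λ + det(A) = λ² + 2λ - 1
λ² + 2λ - 1 = 0  ⇒  λ = (-2 ± √((2)² - 4·(-1)))/2 = (-2 ± √(8))/2
  = -1 + √2,  -1 - √2
Eigenvalues: -1 + √2, -1 - √2  (≈ 0.4142, -2.414)
The two irrational eigenvalues are distinct (simple), so each has alg. mult. = geom. mult. = 1.
Sum of geometric multiplicities equals n, so A has n independent eigenvectors.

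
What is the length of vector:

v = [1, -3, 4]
5.099

||v||₂ = √((1)² + (-3)² + (4)²) = √26 = 5.099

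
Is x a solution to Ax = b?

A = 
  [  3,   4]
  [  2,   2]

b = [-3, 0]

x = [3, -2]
No

Ax = [1, 2] ≠ b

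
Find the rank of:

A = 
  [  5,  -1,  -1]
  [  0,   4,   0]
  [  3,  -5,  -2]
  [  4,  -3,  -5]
Row reduce:
R3 → R3 - (3/5)·R1
R4 → R4 - (4/5)·R1
R3 → R3 + (11/10)·R2
R4 → R4 + (11/20)·R2
R4 → R4 - (3)·R3
REF = 
  [   5,   -1,   -1]
  [   0,    4,    0]
  [   0,    0, -7/5]
  [   0,    0,    0]
Pivot columns: 1, 2, 3 → 3 pivots.

rank(A) = 3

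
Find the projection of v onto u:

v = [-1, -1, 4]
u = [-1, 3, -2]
proj_u(v) = [5/7, -15/7, 10/7]

v·u = (-1)(-1) + (-1)(3) + (4)(-2) = -10
u·u = (-1)² + (3)² + (-2)² = 14
proj_u(v) = (v·u / u·u) × u = (-10/14) × u = (-5/7) × u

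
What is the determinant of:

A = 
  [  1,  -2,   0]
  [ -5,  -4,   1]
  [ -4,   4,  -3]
46

Cofactor expansion along row 1:
det(A) = (1)·((-4)(-3) - (1)(4)) - (-2)·((-5)(-3) - (1)(-4)) + (0)·((-5)(4) - (-4)(-4))
  = (1)(8) - (-2)(19) + (0)(-36)
  = 46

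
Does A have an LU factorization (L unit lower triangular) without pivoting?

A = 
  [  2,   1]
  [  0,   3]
Yes.
A[1,1] = 2 ≠ 0, so Gaussian elimination proceeds without a row swap: multiplier ℓ₂₁ = (0)/(2) = 0, and U[2,2] = 3 - (0)(1) = 3.
L = 
  [  1,   0]
  [  0,   1]
U = 
  [  2,   1]
  [  0,   3]
Check row 2 of LU: [(0)(2), (0)(1) + 3] = [0, 3] = row 2 of A ✓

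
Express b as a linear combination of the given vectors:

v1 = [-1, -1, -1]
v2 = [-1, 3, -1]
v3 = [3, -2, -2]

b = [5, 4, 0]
c1 = -3, c2 = 1, c3 = 1

b = -3·v1 + 1·v2 + 1·v3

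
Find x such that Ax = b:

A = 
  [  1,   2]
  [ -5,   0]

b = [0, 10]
Row reduce the augmented matrix [A|b]:
R2 → R2 + (5)·R1
REF = 
  [  1,   2,   0]
  [  0,  10,  10]

Back-substitution:
x₂ = 10 / 10 = 1
x₁ = (0 - (2)(1)) / 1 = -2

x = [-2, 1]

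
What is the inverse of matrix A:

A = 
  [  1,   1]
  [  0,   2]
det(A) = (1)(2) - (1)(0) = 2
For a 2×2 matrix, A⁻¹ = (1/det(A)) · [[d, -b], [-c, a]]
    = (1/2) · [[2, -1], [0, 1]]

A⁻¹ = 
  [   1, -1/2]
  [   0,  1/2]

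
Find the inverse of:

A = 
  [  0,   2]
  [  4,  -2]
det(A) = (0)(-2) - (2)(4) = -8
For a 2×2 matrix, A⁻¹ = (1/det(A)) · [[d, -b], [-c, a]]
    = (-1/8) · [[-2, -2], [-4, 0]]

A⁻¹ = 
  [1/4, 1/4]
  [1/2,   0]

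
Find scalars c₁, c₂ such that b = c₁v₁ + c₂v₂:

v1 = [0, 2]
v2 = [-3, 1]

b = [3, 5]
c1 = 3, c2 = -1

b = 3·v1 + -1·v2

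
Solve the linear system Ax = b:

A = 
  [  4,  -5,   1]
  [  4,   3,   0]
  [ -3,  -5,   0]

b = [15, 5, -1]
Row reduce the augmented matrix [A|b]:
R2 → R2 - (1)·R1
R3 → R3 + (3/4)·R1
R3 → R3 + (35/32)·R2
REF = 
  [     4,     -5,      1,     15]
  [     0,      8,     -1,    -10]
  [     0,      0, -11/32, -11/16]

Back-substitution:
x₃ = (-11/16) / (-11/32) = 2
x₂ = (-10 - (-1)(2)) / 8 = -1
x₁ = (15 - (-5)(-1) - (1)(2)) / 4 = 2

x = [2, -1, 2]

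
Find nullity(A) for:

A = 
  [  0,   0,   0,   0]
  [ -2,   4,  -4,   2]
nullity(A) = 3

Row reduce:
Swap R1 ↔ R2
REF = 
  [ -2,   4,  -4,   2]
  [  0,   0,   0,   0]
Pivot columns: 1 → 1 pivot.
rank(A) = 1, so nullity(A) = 4 - 1 = 3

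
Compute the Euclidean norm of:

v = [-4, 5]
6.403

||v||₂ = √((-4)² + (5)²) = √41 = 6.403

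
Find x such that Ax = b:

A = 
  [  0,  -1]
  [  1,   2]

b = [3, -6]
Row reduce the augmented matrix [A|b]:
Swap R1 ↔ R2
REF = 
  [  1,   2,  -6]
  [  0,  -1,   3]

Back-substitution:
x₂ = 3 / (-1) = -3
x₁ = (-6 - (2)(-3)) / 1 = 0

x = [0, -3]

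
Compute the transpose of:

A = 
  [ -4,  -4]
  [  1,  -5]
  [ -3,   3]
Aᵀ = 
  [ -4,   1,  -3]
  [ -4,  -5,   3]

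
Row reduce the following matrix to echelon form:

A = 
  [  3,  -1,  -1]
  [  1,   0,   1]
Row operations:
R2 → R2 - (1/3)·R1

Resulting echelon form:
REF = 
  [  3,  -1,  -1]
  [  0, 1/3, 4/3]

Rank = 2 (number of non-zero pivot rows).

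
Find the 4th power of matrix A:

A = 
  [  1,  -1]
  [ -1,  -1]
A² = A·A:
A²[1,1] = (1)(1) + (-1)(-1) = 2
A²[1,2] = (1)(-1) + (-1)(-1) = 0
A²[2,1] = (-1)(1) + (-1)(-1) = 0
A²[2,2] = (-1)(-1) + (-1)(-1) = 2
A² = 
  [  2,   0]
  [  0,   2]

A^3 = A^2·A:
A^3[1,1] = (2)(1) + (0)(-1) = 2
A^3[1,2] = (2)(-1) + (0)(-1) = -2
A^3[2,1] = (0)(1) + (2)(-1) = -2
A^3[2,2] = (0)(-1) + (2)(-1) = -2
A^3 = 
  [  2,  -2]
  [ -2,  -2]

A^4 = A^3·A:
A^4[1,1] = (2)(1) + (-2)(-1) = 4
A^4[1,2] = (2)(-1) + (-2)(-1) = 0
A^4[2,1] = (-2)(1) + (-2)(-1) = 0
A^4[2,2] = (-2)(-1) + (-2)(-1) = 4
A^4 = 
  [  4,   0]
  [  0,   4]

Therefore
A^4 = 
  [  4,   0]
  [  0,   4]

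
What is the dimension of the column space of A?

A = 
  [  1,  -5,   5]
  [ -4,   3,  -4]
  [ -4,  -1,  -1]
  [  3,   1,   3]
Row reduce:
R2 → R2 + (4)·R1
R3 → R3 + (4)·R1
R4 → R4 - (3)·R1
R3 → R3 - (21/17)·R2
R4 → R4 + (16/17)·R2
R4 → R4 + (4)·R3
REF = 
  [     1,     -5,      5]
  [     0,    -17,     16]
  [     0,      0, -13/17]
  [     0,      0,      0]
Pivot columns: 1, 2, 3 → 3 pivots.
dim(Col(A)) = number of pivot columns = 3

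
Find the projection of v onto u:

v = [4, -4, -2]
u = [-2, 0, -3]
proj_u(v) = [4/13, 0, 6/13]

v·u = (4)(-2) + (-4)(0) + (-2)(-3) = -2
u·u = (-2)² + (0)² + (-3)² = 13
proj_u(v) = (v·u / u·u) × u = (-2/13) × u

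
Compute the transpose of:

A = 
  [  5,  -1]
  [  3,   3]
Aᵀ = 
  [  5,   3]
  [ -1,   3]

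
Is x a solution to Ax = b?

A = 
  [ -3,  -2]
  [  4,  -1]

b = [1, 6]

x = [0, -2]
No

Ax = [4, 2] ≠ b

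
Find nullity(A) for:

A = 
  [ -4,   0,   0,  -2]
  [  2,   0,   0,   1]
nullity(A) = 3

Row reduce:
R2 → R2 + (1/2)·R1
REF = 
  [ -4,   0,   0,  -2]
  [  0,   0,   0,   0]
Pivot columns: 1 → 1 pivot.
rank(A) = 1, so nullity(A) = 4 - 1 = 3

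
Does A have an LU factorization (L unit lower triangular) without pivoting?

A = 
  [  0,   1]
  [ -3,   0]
No.
A[1,1] = 0 but A[2,1] = -3 ≠ 0. Any LU with L unit lower triangular has (LU)[1,1] = U[1,1] and (LU)[2,1] = L[2,1]·U[1,1]; matching A forces U[1,1] = 0, which then forces (LU)[2,1] = 0 ≠ -3. A row swap (pivoting) is required.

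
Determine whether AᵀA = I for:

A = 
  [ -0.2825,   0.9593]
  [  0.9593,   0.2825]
Yes

AᵀA = 
  [  1.0001,   0]
  [  0,   1.0001]
≈ I (equal to I up to the 4-dp rounding of the entries)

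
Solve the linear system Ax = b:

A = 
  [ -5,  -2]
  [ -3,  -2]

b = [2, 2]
Row reduce the augmented matrix [A|b]:
R2 → R2 - (3/5)·R1
REF = 
  [  -5,   -2,    2]
  [   0, -4/5,  4/5]

Back-substitution:
x₂ = (4/5) / (-4/5) = -1
x₁ = (2 - (-2)(-1)) / (-5) = 0

x = [0, -1]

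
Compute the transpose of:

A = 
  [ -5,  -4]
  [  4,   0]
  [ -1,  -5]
Aᵀ = 
  [ -5,   4,  -1]
  [ -4,   0,  -5]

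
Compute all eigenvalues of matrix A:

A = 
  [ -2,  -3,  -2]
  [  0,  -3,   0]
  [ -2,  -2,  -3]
λ = -3, (-5 + √17)/2, (-5 - √17)/2  (≈ -3, -0.4384, -4.562)

Characteristic polynomial: det(λI - A) = λ³ + 8λ² + 17λ + 6
Testing integer divisors of the constant term: p(-3) = 0, so (λ + 3) is a factor:
p(λ) = (λ + 3)(λ² + 5λ + 2)
λ² + 5λ + 2 = 0  ⇒  λ = (-5 ± √((5)² - 4·(2)))/2 = (-5 ± √(17))/2
  = (-5 + √17)/2,  (-5 - √17)/2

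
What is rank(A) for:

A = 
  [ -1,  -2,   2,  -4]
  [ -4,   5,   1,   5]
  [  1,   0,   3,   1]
Row reduce:
R2 → R2 - (4)·R1
R3 → R3 + (1)·R1
R3 → R3 + (2/13)·R2
REF = 
  [   -1,    -2,     2,    -4]
  [    0,    13,    -7,    21]
  [    0,     0, 51/13,  3/13]
Pivot columns: 1, 2, 3 → 3 pivots.

rank(A) = 3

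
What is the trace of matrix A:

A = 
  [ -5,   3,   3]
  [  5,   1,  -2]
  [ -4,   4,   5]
1

tr(A) = -5 + 1 + 5 = 1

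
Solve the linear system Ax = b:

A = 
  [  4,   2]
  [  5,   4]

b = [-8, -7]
Row reduce the augmented matrix [A|b]:
R2 → R2 - (5/4)·R1
REF = 
  [  4,   2,  -8]
  [  0, 3/2,   3]

Back-substitution:
x₂ = 3 / (3/2) = 2
x₁ = (-8 - (2)(2)) / 4 = -3

x = [-3, 2]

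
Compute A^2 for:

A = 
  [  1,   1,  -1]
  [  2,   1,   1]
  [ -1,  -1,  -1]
A² = A·A:
A²[1,1] = (1)(1) + (1)(2) + (-1)(-1) = 4
A²[1,2] = (1)(1) + (1)(1) + (-1)(-1) = 3
A²[1,3] = (1)(-1) + (1)(1) + (-1)(-1) = 1
A²[2,1] = (2)(1) + (1)(2) + (1)(-1) = 3
A²[2,2] = (2)(1) + (1)(1) + (1)(-1) = 2
A²[2,3] = (2)(-1) + (1)(1) + (1)(-1) = -2
A²[3,1] = (-1)(1) + (-1)(2) + (-1)(-1) = -2
A²[3,2] = (-1)(1) + (-1)(1) + (-1)(-1) = -1
A²[3,3] = (-1)(-1) + (-1)(1) + (-1)(-1) = 1
A² = 
  [  4,   3,   1]
  [  3,   2,  -2]
  [ -2,  -1,   1]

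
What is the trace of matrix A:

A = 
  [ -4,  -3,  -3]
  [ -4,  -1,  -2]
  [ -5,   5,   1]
-4

tr(A) = -4 + -1 + 1 = -4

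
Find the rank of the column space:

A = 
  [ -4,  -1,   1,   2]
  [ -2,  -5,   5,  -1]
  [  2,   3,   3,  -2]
dim(Col(A)) = 3

Row reduce:
R2 → R2 - (1/2)·R1
R3 → R3 + (1/2)·R1
R3 → R3 + (5/9)·R2
REF = 
  [   -4,    -1,     1,     2]
  [    0,  -9/2,   9/2,    -2]
  [    0,     0,     6, -19/9]
Pivot columns: 1, 2, 3 → 3 pivots.
dim(Col(A)) = number of pivot columns = 3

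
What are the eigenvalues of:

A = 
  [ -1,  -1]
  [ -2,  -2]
λ = 0, -3

tr(A) = -3, det(A) = 0
Characteristic polynomial: λ² - tr(A)λ + det(A) = λ² + 3λ
λ² + 3λ = λ(λ + 3)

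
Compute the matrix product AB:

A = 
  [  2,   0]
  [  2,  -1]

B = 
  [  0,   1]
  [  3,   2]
A is 2×2 and B is 2×2, so AB is 2×2. Each entry is (row of A)·(column of B):
AB[1,1] = (2)(0) + (0)(3) = 0
AB[1,2] = (2)(1) + (0)(2) = 2
AB[2,1] = (2)(0) + (-1)(3) = -3
AB[2,2] = (2)(1) + (-1)(2) = 0

AB = 
  [  0,   2]
  [ -3,   0]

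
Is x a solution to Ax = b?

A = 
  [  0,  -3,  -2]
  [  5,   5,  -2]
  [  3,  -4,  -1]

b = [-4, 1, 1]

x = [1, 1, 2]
No

Ax = [-7, 6, -3] ≠ b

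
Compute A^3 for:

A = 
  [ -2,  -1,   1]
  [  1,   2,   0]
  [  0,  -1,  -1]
A² = A·A:
A²[1,1] = (-2)(-2) + (-1)(1) + (1)(0) = 3
A²[1,2] = (-2)(-1) + (-1)(2) + (1)(-1) = -1
A²[1,3] = (-2)(1) + (-1)(0) + (1)(-1) = -3
A²[2,1] = (1)(-2) + (2)(1) + (0)(0) = 0
A²[2,2] = (1)(-1) + (2)(2) + (0)(-1) = 3
A²[2,3] = (1)(1) + (2)(0) + (0)(-1) = 1
A²[3,1] = (0)(-2) + (-1)(1) + (-1)(0) = -1
A²[3,2] = (0)(-1) + (-1)(2) + (-1)(-1) = -1
A²[3,3] = (0)(1) + (-1)(0) + (-1)(-1) = 1
A² = 
  [  3,  -1,  -3]
  [  0,   3,   1]
  [ -1,  -1,   1]

A^3 = A^2·A:
A^3[1,1] = (3)(-2) + (-1)(1) + (-3)(0) = -7
A^3[1,2] = (3)(-1) + (-1)(2) + (-3)(-1) = -2
A^3[1,3] = (3)(1) + (-1)(0) + (-3)(-1) = 6
A^3[2,1] = (0)(-2) + (3)(1) + (1)(0) = 3
A^3[2,2] = (0)(-1) + (3)(2) + (1)(-1) = 5
A^3[2,3] = (0)(1) + (3)(0) + (1)(-1) = -1
A^3[3,1] = (-1)(-2) + (-1)(1) + (1)(0) = 1
A^3[3,2] = (-1)(-1) + (-1)(2) + (1)(-1) = -2
A^3[3,3] = (-1)(1) + (-1)(0) + (1)(-1) = -2
A^3 = 
  [ -7,  -2,   6]
  [  3,   5,  -1]
  [  1,  -2,  -2]

Therefore
A^3 = 
  [ -7,  -2,   6]
  [  3,   5,  -1]
  [  1,  -2,  -2]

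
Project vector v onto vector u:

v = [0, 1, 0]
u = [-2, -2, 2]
proj_u(v) = [1/3, 1/3, -1/3]

v·u = (0)(-2) + (1)(-2) + (0)(2) = -2
u·u = (-2)² + (-2)² + (2)² = 12
proj_u(v) = (v·u / u·u) × u = (-2/12) × u = (-1/6) × u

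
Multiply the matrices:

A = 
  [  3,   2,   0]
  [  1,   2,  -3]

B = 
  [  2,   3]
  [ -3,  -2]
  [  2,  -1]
A is 2×3 and B is 3×2, so AB is 2×2. Each entry is (row of A)·(column of B):
AB[1,1] = (3)(2) + (2)(-3) + (0)(2) = 0
AB[1,2] = (3)(3) + (2)(-2) + (0)(-1) = 5
AB[2,1] = (1)(2) + (2)(-3) + (-3)(2) = -10
AB[2,2] = (1)(3) + (2)(-2) + (-3)(-1) = 2

AB = 
  [  0,   5]
  [-10,   2]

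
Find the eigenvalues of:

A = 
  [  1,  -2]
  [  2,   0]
tr(A) = 1, det(A) = 4
Characteristic polynomial: λ² - tr(A)λ + det(A) = λ² - λ + 4
λ² - λ + 4 = 0  ⇒  λ = (1 ± √((-1)² - 4·(4)))/2 = (1 ± √(-15))/2
  = (1 + i√15)/2,  (1 - i√15)/2

λ = (1 + i√15)/2, (1 - i√15)/2  (≈ 0.5 + 1.936i, 0.5 - 1.936i)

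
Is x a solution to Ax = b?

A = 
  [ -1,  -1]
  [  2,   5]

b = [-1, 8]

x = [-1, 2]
Yes

Ax = [-1, 8] = b ✓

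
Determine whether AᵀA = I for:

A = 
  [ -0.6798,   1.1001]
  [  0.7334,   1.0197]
No

AᵀA = 
  [  1,   0]
  [  0,   2.2500]
≠ I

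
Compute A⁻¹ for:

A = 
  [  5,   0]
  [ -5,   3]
det(A) = (5)(3) - (0)(-5) = 15
For a 2×2 matrix, A⁻¹ = (1/det(A)) · [[d, -b], [-c, a]]
    = (1/15) · [[3, 0], [5, 5]]

A⁻¹ = 
  [1/5,   0]
  [1/3, 1/3]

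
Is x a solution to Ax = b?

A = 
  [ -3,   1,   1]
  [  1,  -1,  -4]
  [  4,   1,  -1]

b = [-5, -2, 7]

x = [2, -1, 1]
No

Ax = [-6, -1, 6] ≠ b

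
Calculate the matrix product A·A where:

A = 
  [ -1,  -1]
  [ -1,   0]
A² = A·A:
A²[1,1] = (-1)(-1) + (-1)(-1) = 2
A²[1,2] = (-1)(-1) + (-1)(0) = 1
A²[2,1] = (-1)(-1) + (0)(-1) = 1
A²[2,2] = (-1)(-1) + (0)(0) = 1
A² = 
  [  2,   1]
  [  1,   1]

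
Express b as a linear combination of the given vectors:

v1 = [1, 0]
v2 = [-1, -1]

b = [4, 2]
c1 = 2, c2 = -2

b = 2·v1 + -2·v2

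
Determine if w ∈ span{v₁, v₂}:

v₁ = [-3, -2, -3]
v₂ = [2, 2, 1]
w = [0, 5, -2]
No

Form the augmented matrix and row-reduce:
[v₁|v₂|w] = 
  [ -3,   2,   0]
  [ -2,   2,   5]
  [ -3,   1,  -2]
R2 → R2 - (2/3)·R1
R3 → R3 - (1)·R1
R3 → R3 + (3/2)·R2
REF = 
  [  -3,    2,    0]
  [   0,  2/3,    5]
  [   0,    0, 11/2]

Row 3 reads [0 0 | 11/2], i.e. 0 = 11/2, so the system is inconsistent and w ∉ span{v₁, v₂}.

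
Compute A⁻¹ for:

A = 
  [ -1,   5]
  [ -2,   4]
det(A) = (-1)(4) - (5)(-2) = 6
For a 2×2 matrix, A⁻¹ = (1/det(A)) · [[d, -b], [-c, a]]
    = (1/6) · [[4, -5], [2, -1]]

A⁻¹ = 
  [ 2/3, -5/6]
  [ 1/3, -1/6]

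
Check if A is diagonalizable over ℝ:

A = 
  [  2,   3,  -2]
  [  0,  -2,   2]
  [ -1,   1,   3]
Yes

Characteristic polynomial: det(λI - A) = λ³ - 3λ² - 8λ + 18
By the rational root theorem any rational root is an integer dividing 18; none of those is a root, so p(λ) has no rational roots and hence (being an irreducible cubic) no repeated roots.
Discriminant of the cubic: Δ = 3596
Δ > 0 ⇒ three distinct real eigenvalues: λ ≈ -2.633, 1.769, 3.865
Three distinct real eigenvalues, so A has 3 independent eigenvectors.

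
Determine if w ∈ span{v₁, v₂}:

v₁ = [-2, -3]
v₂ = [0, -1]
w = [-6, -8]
Yes

Form the augmented matrix and row-reduce:
[v₁|v₂|w] = 
  [ -2,   0,  -6]
  [ -3,  -1,  -8]
R2 → R2 - (3/2)·R1
REF = 
  [ -2,   0,  -6]
  [  0,  -1,   1]

No row of the form [0 0 | nonzero], so the system is consistent. Back-substitution gives c₁ = 3, c₂ = -1: w = (3)·v₁ + (-1)·v₂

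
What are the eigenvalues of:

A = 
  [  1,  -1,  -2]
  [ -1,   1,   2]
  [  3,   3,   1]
Characteristic polynomial: det(λI - A) = λ³ - 3λ² + 2λ
The constant term is 0, so λ = 0 is a root: p(λ) = λ(λ² - 3λ + 2)
λ² - 3λ + 2 = (λ - 1)(λ - 2)

λ = 0, 2, 1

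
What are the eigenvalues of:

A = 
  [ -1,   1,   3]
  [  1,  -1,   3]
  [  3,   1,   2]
Characteristic polynomial: det(λI - A) = λ³ - 16λ - 24
Testing integer divisors of the constant term: p(-2) = 0, so (λ + 2) is a factor:
p(λ) = (λ + 2)(λ² - 2λ - 12)
λ² - 2λ - 12 = 0  ⇒  λ = (2 ± √((-2)² - 4·(-12)))/2 = (2 ± √(52))/2
  = 1 + √13,  1 - √13

λ = -2, 1 + √13, 1 - √13  (≈ -2, 4.606, -2.606)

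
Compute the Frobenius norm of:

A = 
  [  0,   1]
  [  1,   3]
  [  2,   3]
||A||_F = 4.899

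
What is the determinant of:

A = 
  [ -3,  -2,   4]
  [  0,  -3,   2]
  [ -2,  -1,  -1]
-31

Cofactor expansion along row 1:
det(A) = (-3)·((-3)(-1) - (2)(-1)) - (-2)·((0)(-1) - (2)(-2)) + (4)·((0)(-1) - (-3)(-2))
  = (-3)(5) - (-2)(4) + (4)(-6)
  = -31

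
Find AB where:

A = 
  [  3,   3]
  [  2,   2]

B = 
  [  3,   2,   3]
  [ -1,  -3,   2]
AB = 
  [  6,  -3,  15]
  [  4,  -2,  10]

A is 2×2 and B is 2×3, so AB is 2×3. Each entry is (row of A)·(column of B):
AB[1,1] = (3)(3) + (3)(-1) = 6
AB[1,2] = (3)(2) + (3)(-3) = -3
AB[1,3] = (3)(3) + (3)(2) = 15
AB[2,1] = (2)(3) + (2)(-1) = 4
AB[2,2] = (2)(2) + (2)(-3) = -2
AB[2,3] = (2)(3) + (2)(2) = 10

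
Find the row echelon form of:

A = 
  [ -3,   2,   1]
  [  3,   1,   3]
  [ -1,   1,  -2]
Row operations:
R2 → R2 + (1)·R1
R3 → R3 - (1/3)·R1
R3 → R3 - (1/9)·R2

Resulting echelon form:
REF = 
  [   -3,     2,     1]
  [    0,     3,     4]
  [    0,     0, -25/9]

Rank = 3 (number of non-zero pivot rows).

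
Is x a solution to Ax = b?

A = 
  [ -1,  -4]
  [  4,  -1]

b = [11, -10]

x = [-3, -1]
No

Ax = [7, -11] ≠ b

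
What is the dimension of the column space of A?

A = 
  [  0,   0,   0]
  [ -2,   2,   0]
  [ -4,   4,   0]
dim(Col(A)) = 1

Row reduce:
Swap R1 ↔ R2
R3 → R3 - (2)·R1
REF = 
  [ -2,   2,   0]
  [  0,   0,   0]
  [  0,   0,   0]
Pivot columns: 1 → 1 pivot.
dim(Col(A)) = number of pivot columns = 1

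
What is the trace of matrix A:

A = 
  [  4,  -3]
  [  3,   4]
8

tr(A) = 4 + 4 = 8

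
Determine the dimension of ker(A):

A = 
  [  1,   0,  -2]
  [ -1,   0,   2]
nullity(A) = 2

Row reduce:
R2 → R2 + (1)·R1
REF = 
  [  1,   0,  -2]
  [  0,   0,   0]
Pivot columns: 1 → 1 pivot.
rank(A) = 1, so nullity(A) = 3 - 1 = 2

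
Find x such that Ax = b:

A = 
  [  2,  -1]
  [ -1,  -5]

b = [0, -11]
Row reduce the augmented matrix [A|b]:
R2 → R2 + (1/2)·R1
REF = 
  [    2,    -1,     0]
  [    0, -11/2,   -11]

Back-substitution:
x₂ = (-11) / (-11/2) = 2
x₁ = (0 - (-1)(2)) / 2 = 1

x = [1, 2]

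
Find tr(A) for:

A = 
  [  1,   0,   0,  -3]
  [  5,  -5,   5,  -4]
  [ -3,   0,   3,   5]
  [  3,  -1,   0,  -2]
-3

tr(A) = 1 + -5 + 3 + -2 = -3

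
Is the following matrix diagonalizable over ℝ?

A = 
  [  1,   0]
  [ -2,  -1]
Yes

tr(A) = 0, det(A) = -1
Characteristic polynomial: λ² - tr(A)λ + det(A) = λ² - 1
λ² - 1 = (λ + 1)(λ - 1)
Eigenvalues: 1, -1
λ=-1: alg. mult. = 1, geom. mult. = 2 - rank(A - (-1)I) = 2 - 1 = 1
λ=1: alg. mult. = 1, geom. mult. = 2 - rank(A - (1)I) = 2 - 1 = 1
Sum of geometric multiplicities equals n, so A has n independent eigenvectors.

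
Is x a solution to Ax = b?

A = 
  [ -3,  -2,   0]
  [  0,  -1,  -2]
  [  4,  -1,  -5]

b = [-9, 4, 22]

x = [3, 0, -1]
No

Ax = [-9, 2, 17] ≠ b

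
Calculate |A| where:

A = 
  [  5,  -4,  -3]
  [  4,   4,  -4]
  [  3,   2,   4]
244

Cofactor expansion along row 1:
det(A) = (5)·((4)(4) - (-4)(2)) - (-4)·((4)(4) - (-4)(3)) + (-3)·((4)(2) - (4)(3))
  = (5)(24) - (-4)(28) + (-3)(-4)
  = 244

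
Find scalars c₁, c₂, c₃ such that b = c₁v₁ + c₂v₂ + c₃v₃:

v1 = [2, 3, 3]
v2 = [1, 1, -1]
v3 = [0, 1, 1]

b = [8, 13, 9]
c1 = 3, c2 = 2, c3 = 2

b = 3·v1 + 2·v2 + 2·v3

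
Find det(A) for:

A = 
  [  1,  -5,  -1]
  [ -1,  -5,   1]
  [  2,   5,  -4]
Cofactor expansion along row 1:
det(A) = (1)·((-5)(-4) - (1)(5)) - (-5)·((-1)(-4) - (1)(2)) + (-1)·((-1)(5) - (-5)(2))
  = (1)(15) - (-5)(2) + (-1)(5)
  = 20

det(A) = 20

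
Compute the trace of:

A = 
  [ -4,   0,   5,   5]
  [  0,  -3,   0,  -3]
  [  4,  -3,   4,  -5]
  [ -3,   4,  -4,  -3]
-6

tr(A) = -4 + -3 + 4 + -3 = -6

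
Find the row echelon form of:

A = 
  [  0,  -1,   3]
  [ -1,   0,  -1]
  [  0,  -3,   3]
Row operations:
Swap R1 ↔ R2
R3 → R3 - (3)·R2

Resulting echelon form:
REF = 
  [ -1,   0,  -1]
  [  0,  -1,   3]
  [  0,   0,  -6]

Rank = 3 (number of non-zero pivot rows).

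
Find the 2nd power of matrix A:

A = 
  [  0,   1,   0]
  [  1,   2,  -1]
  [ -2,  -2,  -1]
A² = A·A:
A²[1,1] = (0)(0) + (1)(1) + (0)(-2) = 1
A²[1,2] = (0)(1) + (1)(2) + (0)(-2) = 2
A²[1,3] = (0)(0) + (1)(-1) + (0)(-1) = -1
A²[2,1] = (1)(0) + (2)(1) + (-1)(-2) = 4
A²[2,2] = (1)(1) + (2)(2) + (-1)(-2) = 7
A²[2,3] = (1)(0) + (2)(-1) + (-1)(-1) = -1
A²[3,1] = (-2)(0) + (-2)(1) + (-1)(-2) = 0
A²[3,2] = (-2)(1) + (-2)(2) + (-1)(-2) = -4
A²[3,3] = (-2)(0) + (-2)(-1) + (-1)(-1) = 3
A² = 
  [  1,   2,  -1]
  [  4,   7,  -1]
  [  0,  -4,   3]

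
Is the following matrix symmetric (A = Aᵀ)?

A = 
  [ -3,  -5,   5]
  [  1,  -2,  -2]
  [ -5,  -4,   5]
No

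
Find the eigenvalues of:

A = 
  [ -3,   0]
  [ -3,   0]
λ = 0, -3

tr(A) = -3, det(A) = 0
Characteristic polynomial: λ² - tr(A)λ + det(A) = λ² + 3λ
λ² + 3λ = λ(λ + 3)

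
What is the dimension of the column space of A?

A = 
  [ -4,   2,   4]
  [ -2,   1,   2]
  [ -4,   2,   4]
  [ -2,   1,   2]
dim(Col(A)) = 1

Row reduce:
R2 → R2 - (1/2)·R1
R3 → R3 - (1)·R1
R4 → R4 - (1/2)·R1
REF = 
  [ -4,   2,   4]
  [  0,   0,   0]
  [  0,   0,   0]
  [  0,   0,   0]
Pivot columns: 1 → 1 pivot.
dim(Col(A)) = number of pivot columns = 1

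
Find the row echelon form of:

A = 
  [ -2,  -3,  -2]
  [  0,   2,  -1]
Row operations:
No row operations needed (already in echelon form).

Resulting echelon form:
REF = 
  [ -2,  -3,  -2]
  [  0,   2,  -1]

Rank = 2 (number of non-zero pivot rows).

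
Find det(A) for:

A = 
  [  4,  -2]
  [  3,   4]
For a 2×2 matrix, det = ad - bc = (4)(4) - (-2)(3) = 22

det(A) = 22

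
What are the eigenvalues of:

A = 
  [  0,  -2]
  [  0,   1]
λ = 1, 0

tr(A) = 1, det(A) = 0
Characteristic polynomial: λ² - tr(A)λ + det(A) = λ² - λ
λ² - λ = λ(λ - 1)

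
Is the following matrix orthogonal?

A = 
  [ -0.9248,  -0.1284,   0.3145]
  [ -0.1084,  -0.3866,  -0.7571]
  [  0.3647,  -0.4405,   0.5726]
No

AᵀA = 
  [  1,   0,   0]
  [  0,   0.3600,   0.0001]
  [  0,   0.0001,   1]
≠ I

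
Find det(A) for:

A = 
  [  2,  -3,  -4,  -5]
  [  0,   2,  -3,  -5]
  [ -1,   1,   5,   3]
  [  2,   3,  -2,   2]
231

Cofactor expansion along row 1: det(A) = a₁₁M₁₁ - a₁₂M₁₂ + a₁₃M₁₃ - a₁₄M₁₄

M₁₁ = det[[2, -3, -5]; [1, 5, 3]; [3, -2, 2]]
  = (2)·((5)(2) - (3)(-2)) - (-3)·((1)(2) - (3)(3)) + (-5)·((1)(-2) - (5)(3))
  = (2)(16) - (-3)(-7) + (-5)(-17)
  = 96
M₁₂ = det[[0, -3, -5]; [-1, 5, 3]; [2, -2, 2]]
  = (0)·((5)(2) - (3)(-2)) - (-3)·((-1)(2) - (3)(2)) + (-5)·((-1)(-2) - (5)(2))
  = (0)(16) - (-3)(-8) + (-5)(-8)
  = 16
M₁₃ = det[[0, 2, -5]; [-1, 1, 3]; [2, 3, 2]]
  = (0)·((1)(2) - (3)(3)) - (2)·((-1)(2) - (3)(2)) + (-5)·((-1)(3) - (1)(2))
  = (0)(-7) - (2)(-8) + (-5)(-5)
  = 41
M₁₄ = det[[0, 2, -3]; [-1, 1, 5]; [2, 3, -2]]
  = (0)·((1)(-2) - (5)(3)) - (2)·((-1)(-2) - (5)(2)) + (-3)·((-1)(3) - (1)(2))
  = (0)(-17) - (2)(-8) + (-3)(-5)
  = 31

det(A) = (2)(96) - (-3)(16) + (-4)(41) - (-5)(31) = 231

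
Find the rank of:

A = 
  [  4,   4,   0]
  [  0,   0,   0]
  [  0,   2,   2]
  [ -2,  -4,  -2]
rank(A) = 2

Row reduce:
R4 → R4 + (1/2)·R1
Swap R2 ↔ R3
R4 → R4 + (1)·R2
REF = 
  [  4,   4,   0]
  [  0,   2,   2]
  [  0,   0,   0]
  [  0,   0,   0]
Pivot columns: 1, 2 → 2 pivots.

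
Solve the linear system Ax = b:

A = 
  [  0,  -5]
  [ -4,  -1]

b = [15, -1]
Row reduce the augmented matrix [A|b]:
Swap R1 ↔ R2
REF = 
  [ -4,  -1,  -1]
  [  0,  -5,  15]

Back-substitution:
x₂ = 15 / (-5) = -3
x₁ = (-1 - (-1)(-3)) / (-4) = 1

x = [1, -3]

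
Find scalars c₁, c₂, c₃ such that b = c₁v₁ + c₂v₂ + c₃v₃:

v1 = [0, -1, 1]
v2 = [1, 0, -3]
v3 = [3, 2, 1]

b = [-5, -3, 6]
c1 = 1, c2 = -2, c3 = -1

b = 1·v1 + -2·v2 + -1·v3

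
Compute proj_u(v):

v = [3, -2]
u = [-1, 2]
v·u = (3)(-1) + (-2)(2) = -7
u·u = (-1)² + (2)² = 5
proj_u(v) = (v·u / u·u) × u = (-7/5) × u

proj_u(v) = [7/5, -14/5]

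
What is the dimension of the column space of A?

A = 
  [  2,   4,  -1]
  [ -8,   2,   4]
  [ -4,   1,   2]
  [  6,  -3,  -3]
dim(Col(A)) = 2

Row reduce:
R2 → R2 + (4)·R1
R3 → R3 + (2)·R1
R4 → R4 - (3)·R1
R3 → R3 - (1/2)·R2
R4 → R4 + (5/6)·R2
REF = 
  [  2,   4,  -1]
  [  0,  18,   0]
  [  0,   0,   0]
  [  0,   0,   0]
Pivot columns: 1, 2 → 2 pivots.
dim(Col(A)) = number of pivot columns = 2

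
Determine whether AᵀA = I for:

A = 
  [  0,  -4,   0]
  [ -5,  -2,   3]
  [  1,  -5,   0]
No

AᵀA = 
  [ 26,   5, -15]
  [  5,  45,  -6]
  [-15,  -6,   9]
≠ I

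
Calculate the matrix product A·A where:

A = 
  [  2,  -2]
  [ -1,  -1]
A² = A·A:
A²[1,1] = (2)(2) + (-2)(-1) = 6
A²[1,2] = (2)(-2) + (-2)(-1) = -2
A²[2,1] = (-1)(2) + (-1)(-1) = -1
A²[2,2] = (-1)(-2) + (-1)(-1) = 3
A² = 
  [  6,  -2]
  [ -1,   3]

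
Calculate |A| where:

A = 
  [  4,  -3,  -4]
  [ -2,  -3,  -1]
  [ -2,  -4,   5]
Cofactor expansion along row 1:
det(A) = (4)·((-3)(5) - (-1)(-4)) - (-3)·((-2)(5) - (-1)(-2)) + (-4)·((-2)(-4) - (-3)(-2))
  = (4)(-19) - (-3)(-12) + (-4)(2)
  = -120

det(A) = -120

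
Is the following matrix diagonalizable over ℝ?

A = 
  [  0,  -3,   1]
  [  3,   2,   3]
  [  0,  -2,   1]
No

Characteristic polynomial: det(λI - A) = λ³ - 3λ² + 17λ - 3
By the rational root theorem any rational root is an integer dividing 3; none of those is a root, so p(λ) has no rational roots and hence (being an irreducible cubic) no repeated roots.
Discriminant of the cubic: Δ = -14864
Δ < 0 ⇒ one real eigenvalue and a complex-conjugate pair: λ ≈ 1.409 + 3.808i, 1.409 - 3.808i, 0.182
Has complex eigenvalues (not diagonalizable over ℝ).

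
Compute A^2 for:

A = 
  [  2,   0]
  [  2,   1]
A² = A·A:
A²[1,1] = (2)(2) + (0)(2) = 4
A²[1,2] = (2)(0) + (0)(1) = 0
A²[2,1] = (2)(2) + (1)(2) = 6
A²[2,2] = (2)(0) + (1)(1) = 1
A² = 
  [  4,   0]
  [  6,   1]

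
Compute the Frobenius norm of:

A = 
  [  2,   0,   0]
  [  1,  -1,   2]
||A||_F = 3.162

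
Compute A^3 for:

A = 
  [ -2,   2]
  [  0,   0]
A^3 = 
  [ -8,   8]
  [  0,   0]

A² = A·A:
A²[1,1] = (-2)(-2) + (2)(0) = 4
A²[1,2] = (-2)(2) + (2)(0) = -4
A²[2,1] = (0)(-2) + (0)(0) = 0
A²[2,2] = (0)(2) + (0)(0) = 0
A² = 
  [  4,  -4]
  [  0,   0]

A^3 = A^2·A:
A^3[1,1] = (4)(-2) + (-4)(0) = -8
A^3[1,2] = (4)(2) + (-4)(0) = 8
A^3[2,1] = (0)(-2) + (0)(0) = 0
A^3[2,2] = (0)(2) + (0)(0) = 0
A^3 = 
  [ -8,   8]
  [  0,   0]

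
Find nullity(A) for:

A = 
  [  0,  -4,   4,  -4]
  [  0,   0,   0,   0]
nullity(A) = 3

Row reduce:
(no row operations needed)
REF = 
  [  0,  -4,   4,  -4]
  [  0,   0,   0,   0]
Pivot columns: 2 → 1 pivot.
rank(A) = 1, so nullity(A) = 4 - 1 = 3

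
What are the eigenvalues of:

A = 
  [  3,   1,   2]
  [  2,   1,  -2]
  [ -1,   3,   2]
λ = 4, 1 + 2i√2, 1 - 2i√2  (≈ 4, 1 + 2.828i, 1 - 2.828i)

Characteristic polynomial: det(λI - A) = λ³ - 6λ² + 17λ - 36
Testing integer divisors of the constant term: p(4) = 0, so (λ - 4) is a factor:
p(λ) = (λ - 4)(λ² - 2λ + 9)
λ² - 2λ + 9 = 0  ⇒  λ = (2 ± √((-2)² - 4·(9)))/2 = (2 ± √(-32))/2
  = 1 + 2i√2,  1 - 2i√2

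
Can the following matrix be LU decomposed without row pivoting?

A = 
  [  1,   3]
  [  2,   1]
Yes.
A[1,1] = 1 ≠ 0, so Gaussian elimination proceeds without a row swap: multiplier ℓ₂₁ = (2)/(1) = 2, and U[2,2] = 1 - (2)(3) = -5.
L = 
  [  1,   0]
  [  2,   1]
U = 
  [  1,   3]
  [  0,  -5]
Check row 2 of LU: [(2)(1), (2)(3) + (-5)] = [2, 1] = row 2 of A ✓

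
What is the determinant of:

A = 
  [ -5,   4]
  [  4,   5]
For a 2×2 matrix, det = ad - bc = (-5)(5) - (4)(4) = -41

det(A) = -41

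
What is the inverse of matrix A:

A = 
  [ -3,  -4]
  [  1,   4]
det(A) = (-3)(4) - (-4)(1) = -8
For a 2×2 matrix, A⁻¹ = (1/det(A)) · [[d, -b], [-c, a]]
    = (-1/8) · [[4, 4], [-1, -3]]

A⁻¹ = 
  [-1/2, -1/2]
  [ 1/8,  3/8]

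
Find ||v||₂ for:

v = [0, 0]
0

||v||₂ = √((0)² + (0)²) = √0 = 0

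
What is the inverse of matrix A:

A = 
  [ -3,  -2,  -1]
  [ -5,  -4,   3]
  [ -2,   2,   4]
det(A) = (-3)·((-4)(4) - (3)(2)) - (-2)·((-5)(4) - (3)(-2)) + (-1)·((-5)(2) - (-4)(-2))
  = (-3)(-22) - (-2)(-14) + (-1)(-18)
  = 56
det(A) = 56 ≠ 0, so A is invertible.

Cofactors Cᵢⱼ = (-1)ⁱ⁺ʲ·Mᵢⱼ:
C = 
  [-22,  14, -18]
  [  6, -14,  10]
  [-10,  14,   2]

adj(A) = Cᵀ:
adj(A) = 
  [-22,   6, -10]
  [ 14, -14,  14]
  [-18,  10,   2]

A⁻¹ = (1/56) · adj(A):
A⁻¹ = 
  [-11/28,   3/28,  -5/28]
  [   1/4,   -1/4,    1/4]
  [ -9/28,   5/28,   1/28]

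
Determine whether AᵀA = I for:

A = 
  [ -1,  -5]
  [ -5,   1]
No

AᵀA = 
  [ 26,   0]
  [  0,  26]
≠ I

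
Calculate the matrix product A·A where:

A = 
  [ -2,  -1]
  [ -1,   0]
A² = A·A:
A²[1,1] = (-2)(-2) + (-1)(-1) = 5
A²[1,2] = (-2)(-1) + (-1)(0) = 2
A²[2,1] = (-1)(-2) + (0)(-1) = 2
A²[2,2] = (-1)(-1) + (0)(0) = 1
A² = 
  [  5,   2]
  [  2,   1]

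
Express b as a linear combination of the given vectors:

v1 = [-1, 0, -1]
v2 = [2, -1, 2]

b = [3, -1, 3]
c1 = -1, c2 = 1

b = -1·v1 + 1·v2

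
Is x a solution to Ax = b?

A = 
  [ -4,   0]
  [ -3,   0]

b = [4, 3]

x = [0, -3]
No

Ax = [0, 0] ≠ b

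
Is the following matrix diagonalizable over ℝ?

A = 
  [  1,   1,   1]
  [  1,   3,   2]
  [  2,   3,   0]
Yes

Characteristic polynomial: det(λI - A) = λ³ - 4λ² - 6λ + 5
Testing integer divisors of the constant term: p(5) = 0, so (λ - 5) is a factor:
p(λ) = (λ - 5)(λ² + λ - 1)
λ² + λ - 1 = 0  ⇒  λ = (-1 ± √((1)² - 4·(-1)))/2 = (-1 ± √(5))/2
  = (-1 + √5)/2,  (-1 - √5)/2
Eigenvalues: 5, (-1 + √5)/2, (-1 - √5)/2  (≈ 5, 0.618, -1.618)
The two irrational eigenvalues are distinct (simple), so each has alg. mult. = geom. mult. = 1.
λ=5: alg. mult. = 1, geom. mult. = 3 - rank(A - (5)I) = 3 - 2 = 1
Sum of geometric multiplicities equals n, so A has n independent eigenvectors.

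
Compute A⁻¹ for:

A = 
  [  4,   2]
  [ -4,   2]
det(A) = (4)(2) - (2)(-4) = 16
For a 2×2 matrix, A⁻¹ = (1/det(A)) · [[d, -b], [-c, a]]
    = (1/16) · [[2, -2], [4, 4]]

A⁻¹ = 
  [ 1/8, -1/8]
  [ 1/4,  1/4]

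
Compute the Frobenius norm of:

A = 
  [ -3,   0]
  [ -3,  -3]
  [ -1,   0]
||A||_F = 5.292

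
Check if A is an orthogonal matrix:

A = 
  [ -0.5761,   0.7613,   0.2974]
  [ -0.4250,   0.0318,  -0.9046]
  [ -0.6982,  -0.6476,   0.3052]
Yes

AᵀA = 
  [  1,   0.0001,   0]
  [  0.0001,   1,   0]
  [  0,   0,   0.9999]
≈ I (equal to I up to the 4-dp rounding of the entries)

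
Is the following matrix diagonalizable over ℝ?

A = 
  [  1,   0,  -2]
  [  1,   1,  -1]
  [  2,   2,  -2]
No

Characteristic polynomial: det(λI - A) = λ³ + 3λ
The constant term is 0, so λ = 0 is a root: p(λ) = λ(λ² + 3)
λ² + 3 = 0  ⇒  λ = (0 ± √((0)² - 4·(3)))/2 = (0 ± √(-12))/2
  = i√3,  -i√3
Eigenvalues: 0, i√3, -i√3  (≈ 0, 0 + 1.732i, 0 - 1.732i)
Has complex eigenvalues (not diagonalizable over ℝ).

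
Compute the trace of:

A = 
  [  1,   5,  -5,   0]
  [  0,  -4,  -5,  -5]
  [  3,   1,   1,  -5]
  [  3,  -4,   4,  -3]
-5

tr(A) = 1 + -4 + 1 + -3 = -5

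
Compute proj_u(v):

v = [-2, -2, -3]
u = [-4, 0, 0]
v·u = (-2)(-4) + (-2)(0) + (-3)(0) = 8
u·u = (-4)² + (0)² + (0)² = 16
proj_u(v) = (v·u / u·u) × u = (8/16) × u = (1/2) × u

proj_u(v) = [-2, 0, 0]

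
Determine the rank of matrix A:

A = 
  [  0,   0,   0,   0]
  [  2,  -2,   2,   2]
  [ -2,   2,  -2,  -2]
Row reduce:
Swap R1 ↔ R2
R3 → R3 + (1)·R1
REF = 
  [  2,  -2,   2,   2]
  [  0,   0,   0,   0]
  [  0,   0,   0,   0]
Pivot columns: 1 → 1 pivot.

rank(A) = 1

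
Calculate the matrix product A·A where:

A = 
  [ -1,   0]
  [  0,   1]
A² = A·A:
A²[1,1] = (-1)(-1) + (0)(0) = 1
A²[1,2] = (-1)(0) + (0)(1) = 0
A²[2,1] = (0)(-1) + (1)(0) = 0
A²[2,2] = (0)(0) + (1)(1) = 1
A² = 
  [  1,   0]
  [  0,   1]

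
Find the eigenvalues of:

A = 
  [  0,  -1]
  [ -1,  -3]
tr(A) = -3, det(A) = -1
Characteristic polynomial: λ² - tr(A)λ + det(A) = λ² + 3λ - 1
λ² + 3λ - 1 = 0  ⇒  λ = (-3 ± √((3)² - 4·(-1)))/2 = (-3 ± √(13))/2
  = (-3 + √13)/2,  (-3 - √13)/2

λ = (-3 + √13)/2, (-3 - √13)/2  (≈ 0.3028, -3.303)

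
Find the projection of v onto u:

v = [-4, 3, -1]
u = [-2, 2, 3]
proj_u(v) = [-22/17, 22/17, 33/17]

v·u = (-4)(-2) + (3)(2) + (-1)(3) = 11
u·u = (-2)² + (2)² + (3)² = 17
proj_u(v) = (v·u / u·u) × u = (11/17) × u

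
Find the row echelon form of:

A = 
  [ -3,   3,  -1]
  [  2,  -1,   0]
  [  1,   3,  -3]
Row operations:
R2 → R2 + (2/3)·R1
R3 → R3 + (1/3)·R1
R3 → R3 - (4)·R2

Resulting echelon form:
REF = 
  [  -3,    3,   -1]
  [   0,    1, -2/3]
  [   0,    0, -2/3]

Rank = 3 (number of non-zero pivot rows).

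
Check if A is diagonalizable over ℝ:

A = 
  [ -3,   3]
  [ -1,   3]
Yes

tr(A) = 0, det(A) = -6
Characteristic polynomial: λ² - tr(A)λ + det(A) = λ² - 6
λ² - 6 = 0  ⇒  λ = (0 ± √((0)² - 4·(-6)))/2 = (0 ± √(24))/2
  = √6,  -√6
Eigenvalues: √6, -√6  (≈ 2.449, -2.449)
The two irrational eigenvalues are distinct (simple), so each has alg. mult. = geom. mult. = 1.
Sum of geometric multiplicities equals n, so A has n independent eigenvectors.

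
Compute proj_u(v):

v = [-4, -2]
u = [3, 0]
v·u = (-4)(3) + (-2)(0) = -12
u·u = (3)² + (0)² = 9
proj_u(v) = (v·u / u·u) × u = (-12/9) × u = (-4/3) × u

proj_u(v) = [-4, 0]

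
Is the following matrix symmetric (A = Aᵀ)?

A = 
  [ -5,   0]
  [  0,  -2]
Yes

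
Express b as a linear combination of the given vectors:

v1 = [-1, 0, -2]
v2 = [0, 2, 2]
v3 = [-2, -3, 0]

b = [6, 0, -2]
c1 = -2, c2 = -3, c3 = -2

b = -2·v1 + -3·v2 + -2·v3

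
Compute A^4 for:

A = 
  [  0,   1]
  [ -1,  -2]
A^4 = 
  [ -3,  -4]
  [  4,   5]

A² = A·A:
A²[1,1] = (0)(0) + (1)(-1) = -1
A²[1,2] = (0)(1) + (1)(-2) = -2
A²[2,1] = (-1)(0) + (-2)(-1) = 2
A²[2,2] = (-1)(1) + (-2)(-2) = 3
A² = 
  [ -1,  -2]
  [  2,   3]

A^3 = A^2·A:
A^3[1,1] = (-1)(0) + (-2)(-1) = 2
A^3[1,2] = (-1)(1) + (-2)(-2) = 3
A^3[2,1] = (2)(0) + (3)(-1) = -3
A^3[2,2] = (2)(1) + (3)(-2) = -4
A^3 = 
  [  2,   3]
  [ -3,  -4]

A^4 = A^3·A:
A^4[1,1] = (2)(0) + (3)(-1) = -3
A^4[1,2] = (2)(1) + (3)(-2) = -4
A^4[2,1] = (-3)(0) + (-4)(-1) = 4
A^4[2,2] = (-3)(1) + (-4)(-2) = 5
A^4 = 
  [ -3,  -4]
  [  4,   5]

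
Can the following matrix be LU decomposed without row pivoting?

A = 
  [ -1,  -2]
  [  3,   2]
Yes.
A[1,1] = -1 ≠ 0, so Gaussian elimination proceeds without a row swap: multiplier ℓ₂₁ = (3)/(-1) = -3, and U[2,2] = 2 - (-3)(-2) = -4.
L = 
  [  1,   0]
  [ -3,   1]
U = 
  [ -1,  -2]
  [  0,  -4]
Check row 2 of LU: [(-3)(-1), (-3)(-2) + (-4)] = [3, 2] = row 2 of A ✓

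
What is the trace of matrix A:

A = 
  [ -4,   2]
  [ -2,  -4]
-8

tr(A) = -4 + -4 = -8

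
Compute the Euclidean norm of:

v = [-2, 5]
5.385

||v||₂ = √((-2)² + (5)²) = √29 = 5.385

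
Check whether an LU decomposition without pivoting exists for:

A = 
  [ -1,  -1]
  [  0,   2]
Yes.
A[1,1] = -1 ≠ 0, so Gaussian elimination proceeds without a row swap: multiplier ℓ₂₁ = (0)/(-1) = 0, and U[2,2] = 2 - (0)(-1) = 2.
L = 
  [  1,   0]
  [  0,   1]
U = 
  [ -1,  -1]
  [  0,   2]
Check row 2 of LU: [(0)(-1), (0)(-1) + 2] = [0, 2] = row 2 of A ✓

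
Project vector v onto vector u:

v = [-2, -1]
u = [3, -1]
proj_u(v) = [-3/2, 1/2]

v·u = (-2)(3) + (-1)(-1) = -5
u·u = (3)² + (-1)² = 10
proj_u(v) = (v·u / u·u) × u = (-5/10) × u = (-1/2) × u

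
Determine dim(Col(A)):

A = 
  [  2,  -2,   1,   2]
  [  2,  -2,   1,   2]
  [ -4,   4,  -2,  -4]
dim(Col(A)) = 1

Row reduce:
R2 → R2 - (1)·R1
R3 → R3 + (2)·R1
REF = 
  [  2,  -2,   1,   2]
  [  0,   0,   0,   0]
  [  0,   0,   0,   0]
Pivot columns: 1 → 1 pivot.
dim(Col(A)) = number of pivot columns = 1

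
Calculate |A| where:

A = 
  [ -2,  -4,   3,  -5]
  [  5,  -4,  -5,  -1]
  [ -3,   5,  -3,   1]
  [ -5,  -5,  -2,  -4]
Cofactor expansion along row 1: det(A) = a₁₁M₁₁ - a₁₂M₁₂ + a₁₃M₁₃ - a₁₄M₁₄

M₁₁ = det[[-4, -5, -1]; [5, -3, 1]; [-5, -2, -4]]
  = (-4)·((-3)(-4) - (1)(-2)) - (-5)·((5)(-4) - (1)(-5)) + (-1)·((5)(-2) - (-3)(-5))
  = (-4)(14) - (-5)(-15) + (-1)(-25)
  = -106
M₁₂ = det[[5, -5, -1]; [-3, -3, 1]; [-5, -2, -4]]
  = (5)·((-3)(-4) - (1)(-2)) - (-5)·((-3)(-4) - (1)(-5)) + (-1)·((-3)(-2) - (-3)(-5))
  = (5)(14) - (-5)(17) + (-1)(-9)
  = 164
M₁₃ = det[[5, -4, -1]; [-3, 5, 1]; [-5, -5, -4]]
  = (5)·((5)(-4) - (1)(-5)) - (-4)·((-3)(-4) - (1)(-5)) + (-1)·((-3)(-5) - (5)(-5))
  = (5)(-15) - (-4)(17) + (-1)(40)
  = -47
M₁₄ = det[[5, -4, -5]; [-3, 5, -3]; [-5, -5, -2]]
  = (5)·((5)(-2) - (-3)(-5)) - (-4)·((-3)(-2) - (-3)(-5)) + (-5)·((-3)(-5) - (5)(-5))
  = (5)(-25) - (-4)(-9) + (-5)(40)
  = -361

det(A) = (-2)(-106) - (-4)(164) + (3)(-47) - (-5)(-361) = -1078

det(A) = -1078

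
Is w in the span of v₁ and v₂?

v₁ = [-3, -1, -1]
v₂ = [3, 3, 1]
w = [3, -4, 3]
No

Form the augmented matrix and row-reduce:
[v₁|v₂|w] = 
  [ -3,   3,   3]
  [ -1,   3,  -4]
  [ -1,   1,   3]
R2 → R2 - (1/3)·R1
R3 → R3 - (1/3)·R1
REF = 
  [ -3,   3,   3]
  [  0,   2,  -5]
  [  0,   0,   2]

Row 3 reads [0 0 | 2], i.e. 0 = 2, so the system is inconsistent and w ∉ span{v₁, v₂}.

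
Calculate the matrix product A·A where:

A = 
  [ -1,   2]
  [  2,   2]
A² = A·A:
A²[1,1] = (-1)(-1) + (2)(2) = 5
A²[1,2] = (-1)(2) + (2)(2) = 2
A²[2,1] = (2)(-1) + (2)(2) = 2
A²[2,2] = (2)(2) + (2)(2) = 8
A² = 
  [  5,   2]
  [  2,   8]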